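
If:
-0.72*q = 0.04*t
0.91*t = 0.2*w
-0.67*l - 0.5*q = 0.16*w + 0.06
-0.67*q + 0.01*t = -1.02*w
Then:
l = -0.09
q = 0.00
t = 0.00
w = 0.00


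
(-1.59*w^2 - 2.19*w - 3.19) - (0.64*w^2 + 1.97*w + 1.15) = -2.23*w^2 - 4.16*w - 4.34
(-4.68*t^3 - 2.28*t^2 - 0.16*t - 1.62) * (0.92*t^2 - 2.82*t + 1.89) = -4.3056*t^5 + 11.1*t^4 - 2.5628*t^3 - 5.3484*t^2 + 4.266*t - 3.0618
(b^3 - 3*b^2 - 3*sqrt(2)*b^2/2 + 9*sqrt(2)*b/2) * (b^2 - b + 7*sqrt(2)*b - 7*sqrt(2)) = b^5 - 4*b^4 + 11*sqrt(2)*b^4/2 - 22*sqrt(2)*b^3 - 18*b^3 + 33*sqrt(2)*b^2/2 + 84*b^2 - 63*b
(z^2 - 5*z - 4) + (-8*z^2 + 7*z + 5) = -7*z^2 + 2*z + 1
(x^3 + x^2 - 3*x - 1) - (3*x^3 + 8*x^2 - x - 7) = -2*x^3 - 7*x^2 - 2*x + 6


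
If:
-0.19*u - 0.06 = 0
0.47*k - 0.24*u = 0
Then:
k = -0.16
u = -0.32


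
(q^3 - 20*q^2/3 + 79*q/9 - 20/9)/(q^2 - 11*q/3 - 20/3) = (9*q^2 - 15*q + 4)/(3*(3*q + 4))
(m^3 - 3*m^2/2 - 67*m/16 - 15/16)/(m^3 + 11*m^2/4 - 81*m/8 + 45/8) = (16*m^3 - 24*m^2 - 67*m - 15)/(2*(8*m^3 + 22*m^2 - 81*m + 45))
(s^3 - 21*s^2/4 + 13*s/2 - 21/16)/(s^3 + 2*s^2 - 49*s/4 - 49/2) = (8*s^2 - 14*s + 3)/(4*(2*s^2 + 11*s + 14))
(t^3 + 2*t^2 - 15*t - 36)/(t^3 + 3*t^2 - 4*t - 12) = (t^2 - t - 12)/(t^2 - 4)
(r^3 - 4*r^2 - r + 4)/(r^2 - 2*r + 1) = (r^2 - 3*r - 4)/(r - 1)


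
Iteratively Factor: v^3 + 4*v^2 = (v + 4)*(v^2) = v*(v + 4)*(v)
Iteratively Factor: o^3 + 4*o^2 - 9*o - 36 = (o + 3)*(o^2 + o - 12) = (o + 3)*(o + 4)*(o - 3)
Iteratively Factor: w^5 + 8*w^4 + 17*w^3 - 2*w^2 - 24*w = (w - 1)*(w^4 + 9*w^3 + 26*w^2 + 24*w) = (w - 1)*(w + 4)*(w^3 + 5*w^2 + 6*w) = (w - 1)*(w + 3)*(w + 4)*(w^2 + 2*w) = (w - 1)*(w + 2)*(w + 3)*(w + 4)*(w)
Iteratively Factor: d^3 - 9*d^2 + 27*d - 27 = (d - 3)*(d^2 - 6*d + 9) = (d - 3)^2*(d - 3)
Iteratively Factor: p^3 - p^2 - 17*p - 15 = (p + 1)*(p^2 - 2*p - 15) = (p + 1)*(p + 3)*(p - 5)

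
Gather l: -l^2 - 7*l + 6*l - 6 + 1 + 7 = -l^2 - l + 2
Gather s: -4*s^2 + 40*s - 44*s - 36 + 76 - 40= -4*s^2 - 4*s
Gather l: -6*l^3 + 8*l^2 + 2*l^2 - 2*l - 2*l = -6*l^3 + 10*l^2 - 4*l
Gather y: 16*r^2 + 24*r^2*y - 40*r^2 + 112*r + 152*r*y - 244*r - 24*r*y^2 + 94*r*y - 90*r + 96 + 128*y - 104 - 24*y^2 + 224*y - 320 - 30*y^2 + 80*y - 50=-24*r^2 - 222*r + y^2*(-24*r - 54) + y*(24*r^2 + 246*r + 432) - 378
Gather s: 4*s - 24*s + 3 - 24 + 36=15 - 20*s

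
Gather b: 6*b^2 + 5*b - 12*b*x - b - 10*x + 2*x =6*b^2 + b*(4 - 12*x) - 8*x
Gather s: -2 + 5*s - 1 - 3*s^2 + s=-3*s^2 + 6*s - 3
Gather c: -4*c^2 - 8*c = -4*c^2 - 8*c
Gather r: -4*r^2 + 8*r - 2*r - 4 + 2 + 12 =-4*r^2 + 6*r + 10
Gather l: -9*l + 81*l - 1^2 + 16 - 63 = 72*l - 48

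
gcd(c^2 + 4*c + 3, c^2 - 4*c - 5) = c + 1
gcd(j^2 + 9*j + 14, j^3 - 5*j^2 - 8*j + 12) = j + 2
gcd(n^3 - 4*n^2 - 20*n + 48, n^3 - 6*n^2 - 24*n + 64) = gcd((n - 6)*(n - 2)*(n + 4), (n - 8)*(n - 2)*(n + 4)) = n^2 + 2*n - 8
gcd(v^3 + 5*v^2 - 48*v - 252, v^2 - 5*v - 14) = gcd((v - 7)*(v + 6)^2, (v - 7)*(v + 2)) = v - 7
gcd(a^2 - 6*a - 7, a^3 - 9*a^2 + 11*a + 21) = a^2 - 6*a - 7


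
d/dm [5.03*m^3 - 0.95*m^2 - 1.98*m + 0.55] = 15.09*m^2 - 1.9*m - 1.98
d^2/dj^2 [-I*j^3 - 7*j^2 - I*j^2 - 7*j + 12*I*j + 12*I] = -6*I*j - 14 - 2*I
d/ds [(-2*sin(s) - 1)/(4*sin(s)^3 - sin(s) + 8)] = (16*sin(s)^3 + 12*sin(s)^2 - 17)*cos(s)/(4*sin(s)^3 - sin(s) + 8)^2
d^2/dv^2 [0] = 0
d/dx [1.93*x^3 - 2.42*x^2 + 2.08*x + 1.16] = 5.79*x^2 - 4.84*x + 2.08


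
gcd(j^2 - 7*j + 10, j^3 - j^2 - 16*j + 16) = 1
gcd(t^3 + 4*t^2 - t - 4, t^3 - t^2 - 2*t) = t + 1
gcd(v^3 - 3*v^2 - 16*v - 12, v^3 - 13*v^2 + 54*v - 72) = v - 6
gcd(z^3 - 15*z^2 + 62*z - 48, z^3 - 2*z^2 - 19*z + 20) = z - 1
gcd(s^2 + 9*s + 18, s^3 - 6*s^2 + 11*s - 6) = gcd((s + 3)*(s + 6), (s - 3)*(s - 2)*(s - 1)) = 1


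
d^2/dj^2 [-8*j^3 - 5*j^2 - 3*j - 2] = -48*j - 10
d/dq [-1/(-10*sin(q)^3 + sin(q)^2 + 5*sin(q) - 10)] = (-30*sin(q)^2 + 2*sin(q) + 5)*cos(q)/(10*sin(q)^3 - sin(q)^2 - 5*sin(q) + 10)^2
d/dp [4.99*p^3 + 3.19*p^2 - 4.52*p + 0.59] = 14.97*p^2 + 6.38*p - 4.52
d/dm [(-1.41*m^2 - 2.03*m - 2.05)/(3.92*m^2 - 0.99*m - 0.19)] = (9.3535*m^2 + 16.6078*m - 1.6438)/(15.3664*m^4 - 7.7616*m^3 - 0.5095*m^2 + 0.3762*m + 0.0361)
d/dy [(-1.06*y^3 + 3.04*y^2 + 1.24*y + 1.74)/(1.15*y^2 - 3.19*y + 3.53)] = (-1.219*y^4 + 6.7628*y^3 - 22.349*y^2 + 17.4604*y + 9.9278)/(1.3225*y^4 - 7.337*y^3 + 18.2951*y^2 - 22.5214*y + 12.4609)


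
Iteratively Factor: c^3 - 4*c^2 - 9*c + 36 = (c - 3)*(c^2 - c - 12) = (c - 3)*(c + 3)*(c - 4)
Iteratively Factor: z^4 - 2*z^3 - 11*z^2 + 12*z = (z)*(z^3 - 2*z^2 - 11*z + 12) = z*(z - 4)*(z^2 + 2*z - 3) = z*(z - 4)*(z + 3)*(z - 1)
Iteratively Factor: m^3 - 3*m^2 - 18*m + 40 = (m - 5)*(m^2 + 2*m - 8) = (m - 5)*(m - 2)*(m + 4)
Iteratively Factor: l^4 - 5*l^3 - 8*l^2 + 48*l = (l)*(l^3 - 5*l^2 - 8*l + 48) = l*(l - 4)*(l^2 - l - 12) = l*(l - 4)^2*(l + 3)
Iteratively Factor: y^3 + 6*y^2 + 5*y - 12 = (y - 1)*(y^2 + 7*y + 12) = (y - 1)*(y + 3)*(y + 4)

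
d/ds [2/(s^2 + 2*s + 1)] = 4*(-s - 1)/(s^2 + 2*s + 1)^2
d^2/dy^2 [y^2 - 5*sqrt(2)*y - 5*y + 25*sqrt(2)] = 2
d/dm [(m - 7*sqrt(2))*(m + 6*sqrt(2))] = 2*m - sqrt(2)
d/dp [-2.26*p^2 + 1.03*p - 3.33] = 1.03 - 4.52*p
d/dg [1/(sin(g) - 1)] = -cos(g)/(sin(g) - 1)^2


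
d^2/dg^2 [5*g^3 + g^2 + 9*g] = 30*g + 2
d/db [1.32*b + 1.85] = 1.32000000000000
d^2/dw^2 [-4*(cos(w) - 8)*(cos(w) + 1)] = -28*cos(w) + 8*cos(2*w)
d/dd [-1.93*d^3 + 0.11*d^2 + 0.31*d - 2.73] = -5.79*d^2 + 0.22*d + 0.31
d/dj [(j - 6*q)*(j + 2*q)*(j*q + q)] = q*(3*j^2 - 8*j*q + 2*j - 12*q^2 - 4*q)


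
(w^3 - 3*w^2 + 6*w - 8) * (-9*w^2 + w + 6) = -9*w^5 + 28*w^4 - 51*w^3 + 60*w^2 + 28*w - 48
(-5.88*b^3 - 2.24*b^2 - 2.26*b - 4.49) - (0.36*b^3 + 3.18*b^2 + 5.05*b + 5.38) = -6.24*b^3 - 5.42*b^2 - 7.31*b - 9.87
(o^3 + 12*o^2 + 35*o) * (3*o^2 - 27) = 3*o^5 + 36*o^4 + 78*o^3 - 324*o^2 - 945*o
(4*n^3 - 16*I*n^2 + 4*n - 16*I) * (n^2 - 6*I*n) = 4*n^5 - 40*I*n^4 - 92*n^3 - 40*I*n^2 - 96*n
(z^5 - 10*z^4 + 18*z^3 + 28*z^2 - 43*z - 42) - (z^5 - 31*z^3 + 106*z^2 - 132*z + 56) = -10*z^4 + 49*z^3 - 78*z^2 + 89*z - 98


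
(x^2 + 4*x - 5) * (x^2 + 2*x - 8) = x^4 + 6*x^3 - 5*x^2 - 42*x + 40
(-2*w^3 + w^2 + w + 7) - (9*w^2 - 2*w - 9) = -2*w^3 - 8*w^2 + 3*w + 16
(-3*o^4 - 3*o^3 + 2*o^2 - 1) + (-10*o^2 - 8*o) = -3*o^4 - 3*o^3 - 8*o^2 - 8*o - 1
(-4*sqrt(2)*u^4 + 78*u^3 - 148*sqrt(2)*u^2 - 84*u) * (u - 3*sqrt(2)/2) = -4*sqrt(2)*u^5 + 90*u^4 - 265*sqrt(2)*u^3 + 360*u^2 + 126*sqrt(2)*u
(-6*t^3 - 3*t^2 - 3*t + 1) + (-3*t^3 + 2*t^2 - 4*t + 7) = -9*t^3 - t^2 - 7*t + 8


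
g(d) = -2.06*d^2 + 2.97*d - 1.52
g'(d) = 2.97 - 4.12*d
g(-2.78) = -25.70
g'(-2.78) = 14.42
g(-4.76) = -62.33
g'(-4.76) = 22.58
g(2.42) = -6.40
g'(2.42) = -7.00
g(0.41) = -0.65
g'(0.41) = 1.28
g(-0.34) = -2.77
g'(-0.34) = 4.37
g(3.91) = -21.40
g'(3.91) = -13.14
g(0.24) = -0.93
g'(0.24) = 1.98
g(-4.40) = -54.47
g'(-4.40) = 21.10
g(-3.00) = -28.97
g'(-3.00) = 15.33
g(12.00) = -262.52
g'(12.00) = -46.47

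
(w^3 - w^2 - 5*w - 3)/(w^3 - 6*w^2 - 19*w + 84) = (w^2 + 2*w + 1)/(w^2 - 3*w - 28)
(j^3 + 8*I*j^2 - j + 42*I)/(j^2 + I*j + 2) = (j^3 + 8*I*j^2 - j + 42*I)/(j^2 + I*j + 2)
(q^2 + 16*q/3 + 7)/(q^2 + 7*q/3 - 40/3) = (3*q^2 + 16*q + 21)/(3*q^2 + 7*q - 40)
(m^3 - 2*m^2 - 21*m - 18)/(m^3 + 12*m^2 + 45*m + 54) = (m^2 - 5*m - 6)/(m^2 + 9*m + 18)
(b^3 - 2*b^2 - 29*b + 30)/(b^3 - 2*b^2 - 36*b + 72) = (b^2 + 4*b - 5)/(b^2 + 4*b - 12)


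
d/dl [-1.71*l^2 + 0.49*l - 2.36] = 0.49 - 3.42*l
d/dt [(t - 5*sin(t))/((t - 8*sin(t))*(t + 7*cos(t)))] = (7*t^2*sin(t) + 3*t^2*cos(t) - t^2 - 112*t*sin(t)^2 + 10*t*sin(t) + 21*t + 280*sin(t)^3 - 40*sin(t)^2 - 21*sin(t)*cos(t))/((t - 8*sin(t))^2*(t + 7*cos(t))^2)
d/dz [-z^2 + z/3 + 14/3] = 1/3 - 2*z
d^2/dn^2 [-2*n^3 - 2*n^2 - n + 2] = -12*n - 4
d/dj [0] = 0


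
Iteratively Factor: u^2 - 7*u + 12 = (u - 3)*(u - 4)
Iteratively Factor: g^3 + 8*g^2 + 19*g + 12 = (g + 1)*(g^2 + 7*g + 12) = (g + 1)*(g + 3)*(g + 4)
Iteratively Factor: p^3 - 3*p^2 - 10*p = (p + 2)*(p^2 - 5*p) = p*(p + 2)*(p - 5)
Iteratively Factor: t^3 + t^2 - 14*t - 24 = (t + 2)*(t^2 - t - 12) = (t - 4)*(t + 2)*(t + 3)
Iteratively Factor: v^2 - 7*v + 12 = (v - 4)*(v - 3)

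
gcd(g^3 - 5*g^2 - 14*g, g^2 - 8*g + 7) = g - 7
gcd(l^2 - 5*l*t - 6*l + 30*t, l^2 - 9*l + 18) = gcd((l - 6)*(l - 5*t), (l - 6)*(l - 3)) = l - 6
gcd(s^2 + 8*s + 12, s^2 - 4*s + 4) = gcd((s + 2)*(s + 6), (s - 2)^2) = 1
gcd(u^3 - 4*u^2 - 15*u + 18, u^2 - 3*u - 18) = u^2 - 3*u - 18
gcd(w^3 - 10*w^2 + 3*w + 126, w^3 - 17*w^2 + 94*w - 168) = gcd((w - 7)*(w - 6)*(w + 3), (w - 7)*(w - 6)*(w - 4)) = w^2 - 13*w + 42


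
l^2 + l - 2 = (l - 1)*(l + 2)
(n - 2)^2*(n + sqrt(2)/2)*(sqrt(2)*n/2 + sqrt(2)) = sqrt(2)*n^4/2 - sqrt(2)*n^3 + n^3/2 - 2*sqrt(2)*n^2 - n^2 - 2*n + 4*sqrt(2)*n + 4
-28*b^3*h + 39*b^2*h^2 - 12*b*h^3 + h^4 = h*(-7*b + h)*(-4*b + h)*(-b + h)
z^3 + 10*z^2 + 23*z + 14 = (z + 1)*(z + 2)*(z + 7)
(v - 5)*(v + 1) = v^2 - 4*v - 5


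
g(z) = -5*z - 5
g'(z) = -5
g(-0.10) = -4.50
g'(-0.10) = -5.00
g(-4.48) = 17.40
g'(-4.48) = -5.00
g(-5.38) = 21.90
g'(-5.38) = -5.00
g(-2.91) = 9.55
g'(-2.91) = -5.00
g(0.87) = -9.35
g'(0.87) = -5.00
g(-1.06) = 0.30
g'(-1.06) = -5.00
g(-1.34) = 1.70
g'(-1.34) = -5.00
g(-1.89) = 4.45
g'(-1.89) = -5.00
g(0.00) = -5.00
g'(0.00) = -5.00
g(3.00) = -20.00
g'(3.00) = -5.00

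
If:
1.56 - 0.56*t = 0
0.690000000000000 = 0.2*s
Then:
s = 3.45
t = 2.79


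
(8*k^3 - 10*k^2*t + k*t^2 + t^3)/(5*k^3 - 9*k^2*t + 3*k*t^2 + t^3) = (-8*k^2 + 2*k*t + t^2)/(-5*k^2 + 4*k*t + t^2)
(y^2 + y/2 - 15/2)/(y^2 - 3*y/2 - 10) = (-2*y^2 - y + 15)/(-2*y^2 + 3*y + 20)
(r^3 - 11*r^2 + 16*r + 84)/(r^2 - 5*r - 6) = (r^2 - 5*r - 14)/(r + 1)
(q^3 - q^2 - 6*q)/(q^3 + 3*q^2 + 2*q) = (q - 3)/(q + 1)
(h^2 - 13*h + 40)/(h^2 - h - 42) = (-h^2 + 13*h - 40)/(-h^2 + h + 42)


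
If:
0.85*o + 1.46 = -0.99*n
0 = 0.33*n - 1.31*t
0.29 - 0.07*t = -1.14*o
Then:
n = -1.24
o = -0.27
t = -0.31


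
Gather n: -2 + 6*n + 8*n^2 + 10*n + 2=8*n^2 + 16*n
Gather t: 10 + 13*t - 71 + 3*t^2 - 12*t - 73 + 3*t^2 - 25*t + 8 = 6*t^2 - 24*t - 126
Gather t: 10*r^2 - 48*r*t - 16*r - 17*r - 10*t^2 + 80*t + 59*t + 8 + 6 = 10*r^2 - 33*r - 10*t^2 + t*(139 - 48*r) + 14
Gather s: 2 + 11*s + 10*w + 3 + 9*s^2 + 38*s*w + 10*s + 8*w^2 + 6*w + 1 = 9*s^2 + s*(38*w + 21) + 8*w^2 + 16*w + 6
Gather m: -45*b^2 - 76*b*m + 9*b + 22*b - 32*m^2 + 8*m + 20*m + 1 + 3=-45*b^2 + 31*b - 32*m^2 + m*(28 - 76*b) + 4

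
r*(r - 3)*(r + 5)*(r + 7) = r^4 + 9*r^3 - r^2 - 105*r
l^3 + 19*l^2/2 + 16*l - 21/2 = (l - 1/2)*(l + 3)*(l + 7)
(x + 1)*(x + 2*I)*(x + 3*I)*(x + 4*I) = x^4 + x^3 + 9*I*x^3 - 26*x^2 + 9*I*x^2 - 26*x - 24*I*x - 24*I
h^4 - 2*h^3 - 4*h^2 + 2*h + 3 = (h - 3)*(h - 1)*(h + 1)^2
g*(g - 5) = g^2 - 5*g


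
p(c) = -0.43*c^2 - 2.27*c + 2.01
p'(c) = -0.86*c - 2.27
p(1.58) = -2.65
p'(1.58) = -3.63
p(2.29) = -5.44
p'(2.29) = -4.24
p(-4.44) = 3.61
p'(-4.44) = 1.55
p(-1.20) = 4.11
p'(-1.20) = -1.24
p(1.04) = -0.82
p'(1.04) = -3.16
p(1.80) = -3.47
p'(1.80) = -3.82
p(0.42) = 0.98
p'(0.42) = -2.63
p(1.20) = -1.33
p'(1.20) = -3.30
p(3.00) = -8.67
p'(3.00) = -4.85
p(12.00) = -87.15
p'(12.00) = -12.59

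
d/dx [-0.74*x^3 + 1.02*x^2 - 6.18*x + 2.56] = -2.22*x^2 + 2.04*x - 6.18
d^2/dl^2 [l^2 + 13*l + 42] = 2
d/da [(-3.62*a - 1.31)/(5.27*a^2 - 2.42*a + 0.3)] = (19.0774*a^2 + 13.8074*a - 4.2562)/(27.7729*a^4 - 25.5068*a^3 + 9.0184*a^2 - 1.452*a + 0.09)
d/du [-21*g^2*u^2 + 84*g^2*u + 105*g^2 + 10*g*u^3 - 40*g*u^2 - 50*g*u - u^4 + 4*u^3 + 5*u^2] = -42*g^2*u + 84*g^2 + 30*g*u^2 - 80*g*u - 50*g - 4*u^3 + 12*u^2 + 10*u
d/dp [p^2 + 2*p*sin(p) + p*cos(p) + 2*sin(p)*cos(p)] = -p*sin(p) + 2*p*cos(p) + 2*p + 2*sin(p) + cos(p) + 2*cos(2*p)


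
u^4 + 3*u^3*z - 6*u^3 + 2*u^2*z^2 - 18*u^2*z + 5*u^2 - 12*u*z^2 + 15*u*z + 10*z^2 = (u - 5)*(u - 1)*(u + z)*(u + 2*z)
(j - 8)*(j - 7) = j^2 - 15*j + 56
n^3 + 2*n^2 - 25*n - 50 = (n - 5)*(n + 2)*(n + 5)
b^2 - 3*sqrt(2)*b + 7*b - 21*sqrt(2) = (b + 7)*(b - 3*sqrt(2))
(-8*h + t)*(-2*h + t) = 16*h^2 - 10*h*t + t^2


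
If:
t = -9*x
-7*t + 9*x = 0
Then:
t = 0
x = 0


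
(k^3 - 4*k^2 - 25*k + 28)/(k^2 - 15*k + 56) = (k^2 + 3*k - 4)/(k - 8)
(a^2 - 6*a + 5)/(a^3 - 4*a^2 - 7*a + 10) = 1/(a + 2)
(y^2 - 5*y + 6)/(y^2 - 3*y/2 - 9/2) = 2*(y - 2)/(2*y + 3)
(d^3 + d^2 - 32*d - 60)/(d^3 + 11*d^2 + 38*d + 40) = (d - 6)/(d + 4)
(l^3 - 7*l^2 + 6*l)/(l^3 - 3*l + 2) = l*(l - 6)/(l^2 + l - 2)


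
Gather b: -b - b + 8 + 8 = 16 - 2*b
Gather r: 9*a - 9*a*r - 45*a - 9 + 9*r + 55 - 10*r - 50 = -36*a + r*(-9*a - 1) - 4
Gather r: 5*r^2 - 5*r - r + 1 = 5*r^2 - 6*r + 1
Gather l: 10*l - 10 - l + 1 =9*l - 9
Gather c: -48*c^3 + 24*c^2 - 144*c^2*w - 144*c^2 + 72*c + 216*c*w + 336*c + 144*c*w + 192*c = -48*c^3 + c^2*(-144*w - 120) + c*(360*w + 600)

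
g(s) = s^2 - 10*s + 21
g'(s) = 2*s - 10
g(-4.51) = 86.44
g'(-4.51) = -19.02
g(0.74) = 14.15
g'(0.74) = -8.52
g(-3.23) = 63.73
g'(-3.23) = -16.46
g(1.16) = 10.75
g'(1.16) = -7.68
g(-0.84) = 30.11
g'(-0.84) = -11.68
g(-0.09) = 21.91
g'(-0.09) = -10.18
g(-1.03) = 32.36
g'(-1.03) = -12.06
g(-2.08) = 46.13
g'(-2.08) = -14.16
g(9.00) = 12.00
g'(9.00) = 8.00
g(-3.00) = 60.00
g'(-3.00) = -16.00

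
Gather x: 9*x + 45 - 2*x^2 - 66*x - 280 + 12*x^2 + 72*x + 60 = 10*x^2 + 15*x - 175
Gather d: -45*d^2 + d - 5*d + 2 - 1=-45*d^2 - 4*d + 1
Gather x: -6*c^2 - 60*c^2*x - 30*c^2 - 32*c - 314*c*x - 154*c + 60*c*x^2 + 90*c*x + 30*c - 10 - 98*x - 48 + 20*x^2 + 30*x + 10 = -36*c^2 - 156*c + x^2*(60*c + 20) + x*(-60*c^2 - 224*c - 68) - 48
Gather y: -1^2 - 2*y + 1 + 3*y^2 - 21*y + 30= 3*y^2 - 23*y + 30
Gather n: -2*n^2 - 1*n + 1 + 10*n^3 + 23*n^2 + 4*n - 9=10*n^3 + 21*n^2 + 3*n - 8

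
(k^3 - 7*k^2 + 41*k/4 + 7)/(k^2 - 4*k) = k - 3 - 7/(4*k)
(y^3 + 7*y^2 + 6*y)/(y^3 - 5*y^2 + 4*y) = (y^2 + 7*y + 6)/(y^2 - 5*y + 4)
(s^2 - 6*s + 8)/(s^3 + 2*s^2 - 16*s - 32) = (s - 2)/(s^2 + 6*s + 8)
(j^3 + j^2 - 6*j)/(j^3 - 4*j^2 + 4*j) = (j + 3)/(j - 2)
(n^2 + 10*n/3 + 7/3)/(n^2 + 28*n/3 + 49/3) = (n + 1)/(n + 7)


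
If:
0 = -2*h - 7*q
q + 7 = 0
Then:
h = 49/2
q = -7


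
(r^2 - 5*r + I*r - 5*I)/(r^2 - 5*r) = (r + I)/r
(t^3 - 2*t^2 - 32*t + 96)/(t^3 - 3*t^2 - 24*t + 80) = (t + 6)/(t + 5)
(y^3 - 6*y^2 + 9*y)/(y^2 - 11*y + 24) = y*(y - 3)/(y - 8)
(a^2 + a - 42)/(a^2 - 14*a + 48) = (a + 7)/(a - 8)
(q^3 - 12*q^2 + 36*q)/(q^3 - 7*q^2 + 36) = q*(q - 6)/(q^2 - q - 6)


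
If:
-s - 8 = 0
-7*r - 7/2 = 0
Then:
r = -1/2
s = -8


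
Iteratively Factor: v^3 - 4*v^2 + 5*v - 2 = (v - 1)*(v^2 - 3*v + 2) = (v - 1)^2*(v - 2)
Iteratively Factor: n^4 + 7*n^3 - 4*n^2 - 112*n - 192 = (n + 3)*(n^3 + 4*n^2 - 16*n - 64) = (n + 3)*(n + 4)*(n^2 - 16) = (n + 3)*(n + 4)^2*(n - 4)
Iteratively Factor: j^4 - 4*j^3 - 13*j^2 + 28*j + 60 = (j + 2)*(j^3 - 6*j^2 - j + 30) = (j - 5)*(j + 2)*(j^2 - j - 6) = (j - 5)*(j - 3)*(j + 2)*(j + 2)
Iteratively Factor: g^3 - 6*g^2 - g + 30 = (g - 5)*(g^2 - g - 6) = (g - 5)*(g + 2)*(g - 3)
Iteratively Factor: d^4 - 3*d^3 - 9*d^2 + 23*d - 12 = (d - 4)*(d^3 + d^2 - 5*d + 3) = (d - 4)*(d + 3)*(d^2 - 2*d + 1) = (d - 4)*(d - 1)*(d + 3)*(d - 1)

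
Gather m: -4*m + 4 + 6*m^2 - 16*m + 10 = 6*m^2 - 20*m + 14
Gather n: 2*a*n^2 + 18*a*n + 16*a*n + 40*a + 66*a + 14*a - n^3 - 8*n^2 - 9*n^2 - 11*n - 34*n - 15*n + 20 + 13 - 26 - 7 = 120*a - n^3 + n^2*(2*a - 17) + n*(34*a - 60)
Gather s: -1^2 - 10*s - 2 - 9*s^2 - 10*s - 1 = -9*s^2 - 20*s - 4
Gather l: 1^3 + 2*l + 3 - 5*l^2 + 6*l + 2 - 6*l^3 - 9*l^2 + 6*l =-6*l^3 - 14*l^2 + 14*l + 6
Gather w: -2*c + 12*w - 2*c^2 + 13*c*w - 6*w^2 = -2*c^2 - 2*c - 6*w^2 + w*(13*c + 12)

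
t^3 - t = t*(t - 1)*(t + 1)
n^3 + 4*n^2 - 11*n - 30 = (n - 3)*(n + 2)*(n + 5)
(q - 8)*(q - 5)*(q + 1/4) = q^3 - 51*q^2/4 + 147*q/4 + 10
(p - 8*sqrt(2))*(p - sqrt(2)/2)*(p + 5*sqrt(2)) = p^3 - 7*sqrt(2)*p^2/2 - 77*p + 40*sqrt(2)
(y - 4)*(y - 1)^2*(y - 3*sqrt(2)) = y^4 - 6*y^3 - 3*sqrt(2)*y^3 + 9*y^2 + 18*sqrt(2)*y^2 - 27*sqrt(2)*y - 4*y + 12*sqrt(2)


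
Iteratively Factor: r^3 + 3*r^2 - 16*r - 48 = (r + 4)*(r^2 - r - 12) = (r + 3)*(r + 4)*(r - 4)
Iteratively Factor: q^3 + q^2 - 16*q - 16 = (q + 4)*(q^2 - 3*q - 4) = (q - 4)*(q + 4)*(q + 1)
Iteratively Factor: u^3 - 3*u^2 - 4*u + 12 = (u - 3)*(u^2 - 4) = (u - 3)*(u - 2)*(u + 2)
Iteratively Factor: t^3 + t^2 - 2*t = (t + 2)*(t^2 - t) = (t - 1)*(t + 2)*(t)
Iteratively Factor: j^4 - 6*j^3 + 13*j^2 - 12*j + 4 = (j - 1)*(j^3 - 5*j^2 + 8*j - 4) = (j - 2)*(j - 1)*(j^2 - 3*j + 2) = (j - 2)*(j - 1)^2*(j - 2)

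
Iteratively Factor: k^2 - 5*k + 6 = (k - 2)*(k - 3)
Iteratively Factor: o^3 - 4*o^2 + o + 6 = (o - 3)*(o^2 - o - 2) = (o - 3)*(o - 2)*(o + 1)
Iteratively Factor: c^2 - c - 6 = (c + 2)*(c - 3)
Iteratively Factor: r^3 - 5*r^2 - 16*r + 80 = (r - 5)*(r^2 - 16) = (r - 5)*(r - 4)*(r + 4)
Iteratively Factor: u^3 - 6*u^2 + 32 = (u - 4)*(u^2 - 2*u - 8) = (u - 4)^2*(u + 2)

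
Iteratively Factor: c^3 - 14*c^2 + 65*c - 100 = (c - 5)*(c^2 - 9*c + 20) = (c - 5)*(c - 4)*(c - 5)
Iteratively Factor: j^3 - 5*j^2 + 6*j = (j - 3)*(j^2 - 2*j) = j*(j - 3)*(j - 2)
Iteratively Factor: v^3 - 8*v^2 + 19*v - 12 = (v - 3)*(v^2 - 5*v + 4) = (v - 3)*(v - 1)*(v - 4)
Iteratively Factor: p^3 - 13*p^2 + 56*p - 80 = (p - 4)*(p^2 - 9*p + 20) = (p - 4)^2*(p - 5)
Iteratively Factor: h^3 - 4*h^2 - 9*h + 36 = (h - 3)*(h^2 - h - 12) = (h - 3)*(h + 3)*(h - 4)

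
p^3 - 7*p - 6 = (p - 3)*(p + 1)*(p + 2)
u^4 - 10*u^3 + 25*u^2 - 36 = (u - 6)*(u - 3)*(u - 2)*(u + 1)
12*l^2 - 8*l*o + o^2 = (-6*l + o)*(-2*l + o)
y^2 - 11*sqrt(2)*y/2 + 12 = (y - 4*sqrt(2))*(y - 3*sqrt(2)/2)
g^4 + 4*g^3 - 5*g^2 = g^2*(g - 1)*(g + 5)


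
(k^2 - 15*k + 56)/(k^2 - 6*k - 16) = (k - 7)/(k + 2)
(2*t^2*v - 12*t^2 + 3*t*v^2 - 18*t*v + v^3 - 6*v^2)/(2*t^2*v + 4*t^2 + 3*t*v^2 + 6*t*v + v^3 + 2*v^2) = (v - 6)/(v + 2)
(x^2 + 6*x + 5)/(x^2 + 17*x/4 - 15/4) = 4*(x + 1)/(4*x - 3)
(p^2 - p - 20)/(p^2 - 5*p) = (p + 4)/p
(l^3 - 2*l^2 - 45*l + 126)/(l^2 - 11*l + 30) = (l^2 + 4*l - 21)/(l - 5)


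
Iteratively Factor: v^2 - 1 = (v - 1)*(v + 1)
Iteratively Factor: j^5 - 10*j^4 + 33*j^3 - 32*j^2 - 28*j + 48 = (j - 2)*(j^4 - 8*j^3 + 17*j^2 + 2*j - 24) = (j - 2)*(j + 1)*(j^3 - 9*j^2 + 26*j - 24) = (j - 2)^2*(j + 1)*(j^2 - 7*j + 12) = (j - 3)*(j - 2)^2*(j + 1)*(j - 4)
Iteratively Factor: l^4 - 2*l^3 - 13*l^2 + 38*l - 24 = (l - 3)*(l^3 + l^2 - 10*l + 8) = (l - 3)*(l + 4)*(l^2 - 3*l + 2) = (l - 3)*(l - 2)*(l + 4)*(l - 1)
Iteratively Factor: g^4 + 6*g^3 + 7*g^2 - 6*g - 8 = (g - 1)*(g^3 + 7*g^2 + 14*g + 8) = (g - 1)*(g + 2)*(g^2 + 5*g + 4) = (g - 1)*(g + 1)*(g + 2)*(g + 4)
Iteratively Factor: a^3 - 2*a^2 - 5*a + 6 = (a - 1)*(a^2 - a - 6) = (a - 3)*(a - 1)*(a + 2)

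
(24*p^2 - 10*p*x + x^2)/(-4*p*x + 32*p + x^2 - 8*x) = (-6*p + x)/(x - 8)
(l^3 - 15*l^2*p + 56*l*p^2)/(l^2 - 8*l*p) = l - 7*p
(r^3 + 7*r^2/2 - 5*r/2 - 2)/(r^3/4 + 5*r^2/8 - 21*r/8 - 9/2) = 4*(2*r^2 - r - 1)/(2*r^2 - 3*r - 9)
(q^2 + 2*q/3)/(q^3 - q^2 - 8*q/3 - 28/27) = 9*q/(9*q^2 - 15*q - 14)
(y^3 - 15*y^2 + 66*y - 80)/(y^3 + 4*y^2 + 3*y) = (y^3 - 15*y^2 + 66*y - 80)/(y*(y^2 + 4*y + 3))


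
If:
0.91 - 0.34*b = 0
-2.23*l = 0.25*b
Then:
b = 2.68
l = -0.30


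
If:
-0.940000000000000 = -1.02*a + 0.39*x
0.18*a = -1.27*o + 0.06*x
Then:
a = 0.382352941176471*x + 0.92156862745098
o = -0.00694766095414544*x - 0.130616025937934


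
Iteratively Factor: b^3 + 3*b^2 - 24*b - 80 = (b + 4)*(b^2 - b - 20) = (b + 4)^2*(b - 5)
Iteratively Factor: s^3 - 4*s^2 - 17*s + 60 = (s - 5)*(s^2 + s - 12) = (s - 5)*(s - 3)*(s + 4)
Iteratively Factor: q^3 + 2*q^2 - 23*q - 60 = (q + 3)*(q^2 - q - 20) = (q + 3)*(q + 4)*(q - 5)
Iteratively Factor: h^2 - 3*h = (h - 3)*(h)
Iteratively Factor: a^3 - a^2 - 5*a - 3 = (a - 3)*(a^2 + 2*a + 1) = (a - 3)*(a + 1)*(a + 1)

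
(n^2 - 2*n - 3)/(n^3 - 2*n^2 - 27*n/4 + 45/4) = 4*(n + 1)/(4*n^2 + 4*n - 15)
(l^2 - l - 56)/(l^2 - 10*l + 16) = (l + 7)/(l - 2)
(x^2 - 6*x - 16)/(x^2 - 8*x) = (x + 2)/x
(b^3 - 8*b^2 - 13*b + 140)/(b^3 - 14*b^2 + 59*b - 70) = (b + 4)/(b - 2)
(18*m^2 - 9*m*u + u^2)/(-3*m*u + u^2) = (-6*m + u)/u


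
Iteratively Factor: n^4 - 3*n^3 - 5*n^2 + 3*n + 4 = (n - 4)*(n^3 + n^2 - n - 1) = (n - 4)*(n - 1)*(n^2 + 2*n + 1) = (n - 4)*(n - 1)*(n + 1)*(n + 1)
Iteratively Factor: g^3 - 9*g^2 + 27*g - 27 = (g - 3)*(g^2 - 6*g + 9) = (g - 3)^2*(g - 3)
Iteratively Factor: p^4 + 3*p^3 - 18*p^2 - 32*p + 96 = (p + 4)*(p^3 - p^2 - 14*p + 24) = (p - 3)*(p + 4)*(p^2 + 2*p - 8) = (p - 3)*(p - 2)*(p + 4)*(p + 4)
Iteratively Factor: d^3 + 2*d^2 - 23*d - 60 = (d - 5)*(d^2 + 7*d + 12) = (d - 5)*(d + 3)*(d + 4)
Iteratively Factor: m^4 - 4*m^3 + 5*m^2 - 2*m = (m)*(m^3 - 4*m^2 + 5*m - 2) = m*(m - 2)*(m^2 - 2*m + 1) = m*(m - 2)*(m - 1)*(m - 1)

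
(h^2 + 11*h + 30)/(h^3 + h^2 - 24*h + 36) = (h + 5)/(h^2 - 5*h + 6)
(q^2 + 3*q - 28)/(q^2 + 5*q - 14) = (q - 4)/(q - 2)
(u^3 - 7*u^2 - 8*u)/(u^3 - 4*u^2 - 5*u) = (u - 8)/(u - 5)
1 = 1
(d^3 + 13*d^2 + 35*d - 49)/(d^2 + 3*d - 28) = (d^2 + 6*d - 7)/(d - 4)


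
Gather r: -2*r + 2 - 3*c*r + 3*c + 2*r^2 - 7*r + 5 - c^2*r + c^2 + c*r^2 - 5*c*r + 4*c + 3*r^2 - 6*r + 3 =c^2 + 7*c + r^2*(c + 5) + r*(-c^2 - 8*c - 15) + 10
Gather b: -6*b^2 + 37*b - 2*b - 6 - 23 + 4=-6*b^2 + 35*b - 25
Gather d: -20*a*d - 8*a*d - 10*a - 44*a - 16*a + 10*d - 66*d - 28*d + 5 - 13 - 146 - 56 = -70*a + d*(-28*a - 84) - 210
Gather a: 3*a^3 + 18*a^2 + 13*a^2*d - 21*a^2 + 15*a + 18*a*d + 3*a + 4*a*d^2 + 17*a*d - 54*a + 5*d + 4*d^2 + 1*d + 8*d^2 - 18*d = 3*a^3 + a^2*(13*d - 3) + a*(4*d^2 + 35*d - 36) + 12*d^2 - 12*d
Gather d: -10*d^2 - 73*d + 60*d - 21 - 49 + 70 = -10*d^2 - 13*d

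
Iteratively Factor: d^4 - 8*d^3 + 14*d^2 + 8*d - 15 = (d - 5)*(d^3 - 3*d^2 - d + 3) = (d - 5)*(d - 1)*(d^2 - 2*d - 3) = (d - 5)*(d - 3)*(d - 1)*(d + 1)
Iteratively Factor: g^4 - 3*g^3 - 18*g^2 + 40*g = (g - 2)*(g^3 - g^2 - 20*g) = (g - 2)*(g + 4)*(g^2 - 5*g) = (g - 5)*(g - 2)*(g + 4)*(g)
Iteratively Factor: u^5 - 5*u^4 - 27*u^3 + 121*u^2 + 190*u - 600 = (u - 5)*(u^4 - 27*u^2 - 14*u + 120) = (u - 5)*(u + 4)*(u^3 - 4*u^2 - 11*u + 30) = (u - 5)^2*(u + 4)*(u^2 + u - 6) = (u - 5)^2*(u + 3)*(u + 4)*(u - 2)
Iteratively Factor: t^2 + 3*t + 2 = (t + 2)*(t + 1)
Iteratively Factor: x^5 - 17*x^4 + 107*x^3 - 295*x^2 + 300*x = (x - 3)*(x^4 - 14*x^3 + 65*x^2 - 100*x) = (x - 5)*(x - 3)*(x^3 - 9*x^2 + 20*x) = x*(x - 5)*(x - 3)*(x^2 - 9*x + 20) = x*(x - 5)*(x - 4)*(x - 3)*(x - 5)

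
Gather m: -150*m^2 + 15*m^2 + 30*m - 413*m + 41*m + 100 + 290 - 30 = -135*m^2 - 342*m + 360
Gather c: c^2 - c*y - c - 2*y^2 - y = c^2 + c*(-y - 1) - 2*y^2 - y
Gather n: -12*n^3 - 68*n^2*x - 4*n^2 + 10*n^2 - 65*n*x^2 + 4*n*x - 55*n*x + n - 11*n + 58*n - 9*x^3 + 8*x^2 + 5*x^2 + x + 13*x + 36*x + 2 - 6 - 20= -12*n^3 + n^2*(6 - 68*x) + n*(-65*x^2 - 51*x + 48) - 9*x^3 + 13*x^2 + 50*x - 24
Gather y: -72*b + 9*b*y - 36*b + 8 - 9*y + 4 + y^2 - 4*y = -108*b + y^2 + y*(9*b - 13) + 12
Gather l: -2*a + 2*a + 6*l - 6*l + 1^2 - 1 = 0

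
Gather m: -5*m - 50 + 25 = -5*m - 25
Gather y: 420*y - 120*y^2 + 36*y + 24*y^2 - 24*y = -96*y^2 + 432*y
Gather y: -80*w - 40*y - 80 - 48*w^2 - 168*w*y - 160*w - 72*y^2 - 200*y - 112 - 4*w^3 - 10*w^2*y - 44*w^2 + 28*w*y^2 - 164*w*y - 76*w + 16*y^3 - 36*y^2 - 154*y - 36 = -4*w^3 - 92*w^2 - 316*w + 16*y^3 + y^2*(28*w - 108) + y*(-10*w^2 - 332*w - 394) - 228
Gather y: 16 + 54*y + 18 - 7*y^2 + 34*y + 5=-7*y^2 + 88*y + 39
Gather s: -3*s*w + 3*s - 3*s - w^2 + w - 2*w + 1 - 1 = -3*s*w - w^2 - w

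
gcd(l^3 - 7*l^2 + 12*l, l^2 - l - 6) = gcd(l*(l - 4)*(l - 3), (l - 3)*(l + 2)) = l - 3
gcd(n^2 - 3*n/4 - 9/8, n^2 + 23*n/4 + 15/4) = n + 3/4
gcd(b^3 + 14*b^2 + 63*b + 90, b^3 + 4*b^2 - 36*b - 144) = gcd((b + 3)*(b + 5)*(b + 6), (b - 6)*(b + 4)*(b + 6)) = b + 6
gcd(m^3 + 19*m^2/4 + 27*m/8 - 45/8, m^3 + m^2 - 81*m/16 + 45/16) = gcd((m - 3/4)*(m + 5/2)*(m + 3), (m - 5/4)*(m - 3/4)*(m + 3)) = m^2 + 9*m/4 - 9/4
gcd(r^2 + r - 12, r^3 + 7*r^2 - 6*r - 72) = r^2 + r - 12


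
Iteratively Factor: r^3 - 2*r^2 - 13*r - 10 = (r - 5)*(r^2 + 3*r + 2) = (r - 5)*(r + 2)*(r + 1)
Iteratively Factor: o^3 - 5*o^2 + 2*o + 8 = (o - 4)*(o^2 - o - 2) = (o - 4)*(o + 1)*(o - 2)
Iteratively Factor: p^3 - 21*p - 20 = (p + 1)*(p^2 - p - 20) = (p + 1)*(p + 4)*(p - 5)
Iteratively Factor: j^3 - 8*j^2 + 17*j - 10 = (j - 5)*(j^2 - 3*j + 2) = (j - 5)*(j - 1)*(j - 2)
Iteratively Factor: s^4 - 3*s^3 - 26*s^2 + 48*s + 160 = (s - 5)*(s^3 + 2*s^2 - 16*s - 32) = (s - 5)*(s + 4)*(s^2 - 2*s - 8) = (s - 5)*(s + 2)*(s + 4)*(s - 4)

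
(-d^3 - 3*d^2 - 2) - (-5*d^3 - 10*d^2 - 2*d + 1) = 4*d^3 + 7*d^2 + 2*d - 3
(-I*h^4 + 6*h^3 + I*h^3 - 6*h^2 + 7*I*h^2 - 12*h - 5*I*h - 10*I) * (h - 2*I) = -I*h^5 + 4*h^4 + I*h^4 - 4*h^3 - 5*I*h^3 + 2*h^2 + 7*I*h^2 - 10*h + 14*I*h - 20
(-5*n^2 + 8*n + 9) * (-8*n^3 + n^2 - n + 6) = 40*n^5 - 69*n^4 - 59*n^3 - 29*n^2 + 39*n + 54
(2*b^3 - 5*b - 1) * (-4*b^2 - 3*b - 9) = -8*b^5 - 6*b^4 + 2*b^3 + 19*b^2 + 48*b + 9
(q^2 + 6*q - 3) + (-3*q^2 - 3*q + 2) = -2*q^2 + 3*q - 1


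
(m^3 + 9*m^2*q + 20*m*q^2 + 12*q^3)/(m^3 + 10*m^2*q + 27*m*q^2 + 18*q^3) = (m + 2*q)/(m + 3*q)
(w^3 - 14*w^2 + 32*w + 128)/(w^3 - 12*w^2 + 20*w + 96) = (w - 8)/(w - 6)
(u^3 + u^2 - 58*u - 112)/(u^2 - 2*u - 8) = (u^2 - u - 56)/(u - 4)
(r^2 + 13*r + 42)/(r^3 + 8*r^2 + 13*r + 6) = (r + 7)/(r^2 + 2*r + 1)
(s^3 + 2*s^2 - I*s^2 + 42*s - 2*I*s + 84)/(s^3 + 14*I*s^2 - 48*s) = (s^2 + s*(2 - 7*I) - 14*I)/(s*(s + 8*I))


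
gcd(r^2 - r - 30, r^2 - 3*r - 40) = r + 5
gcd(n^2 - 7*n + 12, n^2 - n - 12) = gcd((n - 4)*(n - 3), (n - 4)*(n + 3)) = n - 4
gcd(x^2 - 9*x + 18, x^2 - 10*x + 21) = x - 3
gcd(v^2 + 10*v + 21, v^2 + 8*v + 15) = v + 3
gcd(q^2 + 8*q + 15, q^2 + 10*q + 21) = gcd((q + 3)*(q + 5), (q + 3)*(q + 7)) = q + 3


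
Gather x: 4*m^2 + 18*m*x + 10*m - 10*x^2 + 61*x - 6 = 4*m^2 + 10*m - 10*x^2 + x*(18*m + 61) - 6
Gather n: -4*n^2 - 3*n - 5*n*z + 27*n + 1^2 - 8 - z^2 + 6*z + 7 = -4*n^2 + n*(24 - 5*z) - z^2 + 6*z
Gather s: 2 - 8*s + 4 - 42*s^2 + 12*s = -42*s^2 + 4*s + 6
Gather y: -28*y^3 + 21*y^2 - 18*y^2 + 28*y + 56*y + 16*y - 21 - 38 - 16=-28*y^3 + 3*y^2 + 100*y - 75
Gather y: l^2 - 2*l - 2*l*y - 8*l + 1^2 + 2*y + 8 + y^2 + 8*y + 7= l^2 - 10*l + y^2 + y*(10 - 2*l) + 16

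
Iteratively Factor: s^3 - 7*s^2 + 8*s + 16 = (s - 4)*(s^2 - 3*s - 4) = (s - 4)*(s + 1)*(s - 4)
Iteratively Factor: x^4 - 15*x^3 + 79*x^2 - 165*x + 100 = (x - 5)*(x^3 - 10*x^2 + 29*x - 20) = (x - 5)*(x - 4)*(x^2 - 6*x + 5) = (x - 5)*(x - 4)*(x - 1)*(x - 5)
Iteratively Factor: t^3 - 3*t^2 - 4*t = (t + 1)*(t^2 - 4*t) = (t - 4)*(t + 1)*(t)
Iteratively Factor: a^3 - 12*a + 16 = (a - 2)*(a^2 + 2*a - 8) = (a - 2)*(a + 4)*(a - 2)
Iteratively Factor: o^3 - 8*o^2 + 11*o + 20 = (o + 1)*(o^2 - 9*o + 20) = (o - 5)*(o + 1)*(o - 4)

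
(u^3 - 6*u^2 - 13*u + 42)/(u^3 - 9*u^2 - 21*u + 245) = (u^2 + u - 6)/(u^2 - 2*u - 35)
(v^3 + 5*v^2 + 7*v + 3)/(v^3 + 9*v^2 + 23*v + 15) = (v + 1)/(v + 5)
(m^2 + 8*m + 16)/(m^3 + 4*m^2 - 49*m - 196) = (m + 4)/(m^2 - 49)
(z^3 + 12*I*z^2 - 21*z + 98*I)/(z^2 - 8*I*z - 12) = (z^2 + 14*I*z - 49)/(z - 6*I)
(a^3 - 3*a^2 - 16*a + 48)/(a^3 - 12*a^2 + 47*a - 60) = (a + 4)/(a - 5)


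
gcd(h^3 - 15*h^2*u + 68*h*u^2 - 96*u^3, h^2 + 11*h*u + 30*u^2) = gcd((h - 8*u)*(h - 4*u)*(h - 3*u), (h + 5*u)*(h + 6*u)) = 1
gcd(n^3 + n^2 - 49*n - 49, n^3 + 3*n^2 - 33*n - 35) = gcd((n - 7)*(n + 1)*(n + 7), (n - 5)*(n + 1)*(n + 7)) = n^2 + 8*n + 7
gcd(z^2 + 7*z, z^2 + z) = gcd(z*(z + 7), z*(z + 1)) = z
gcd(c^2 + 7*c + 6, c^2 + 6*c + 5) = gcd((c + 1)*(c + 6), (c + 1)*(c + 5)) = c + 1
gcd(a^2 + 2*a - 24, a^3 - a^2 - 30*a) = 1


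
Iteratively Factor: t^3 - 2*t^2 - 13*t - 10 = (t + 1)*(t^2 - 3*t - 10) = (t - 5)*(t + 1)*(t + 2)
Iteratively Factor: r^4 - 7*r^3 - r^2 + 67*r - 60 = (r - 5)*(r^3 - 2*r^2 - 11*r + 12) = (r - 5)*(r + 3)*(r^2 - 5*r + 4) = (r - 5)*(r - 1)*(r + 3)*(r - 4)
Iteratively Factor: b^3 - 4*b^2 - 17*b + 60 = (b - 3)*(b^2 - b - 20) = (b - 3)*(b + 4)*(b - 5)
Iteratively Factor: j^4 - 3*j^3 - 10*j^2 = (j + 2)*(j^3 - 5*j^2) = j*(j + 2)*(j^2 - 5*j) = j*(j - 5)*(j + 2)*(j)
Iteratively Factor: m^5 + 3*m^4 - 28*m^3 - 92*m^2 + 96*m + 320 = (m + 4)*(m^4 - m^3 - 24*m^2 + 4*m + 80) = (m - 2)*(m + 4)*(m^3 + m^2 - 22*m - 40) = (m - 2)*(m + 2)*(m + 4)*(m^2 - m - 20) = (m - 5)*(m - 2)*(m + 2)*(m + 4)*(m + 4)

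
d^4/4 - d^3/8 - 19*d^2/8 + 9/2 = (d/4 + 1/2)*(d - 3)*(d - 3/2)*(d + 2)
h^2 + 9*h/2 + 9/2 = (h + 3/2)*(h + 3)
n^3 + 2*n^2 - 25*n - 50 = (n - 5)*(n + 2)*(n + 5)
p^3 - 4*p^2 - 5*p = p*(p - 5)*(p + 1)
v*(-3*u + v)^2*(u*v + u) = 9*u^3*v^2 + 9*u^3*v - 6*u^2*v^3 - 6*u^2*v^2 + u*v^4 + u*v^3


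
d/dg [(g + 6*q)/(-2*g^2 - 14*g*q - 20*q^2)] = (-g^2 - 7*g*q - 10*q^2 + (g + 6*q)*(2*g + 7*q))/(2*(g^2 + 7*g*q + 10*q^2)^2)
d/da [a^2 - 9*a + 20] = 2*a - 9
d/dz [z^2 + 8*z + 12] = 2*z + 8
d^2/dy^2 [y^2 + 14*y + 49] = 2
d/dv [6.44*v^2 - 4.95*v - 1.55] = 12.88*v - 4.95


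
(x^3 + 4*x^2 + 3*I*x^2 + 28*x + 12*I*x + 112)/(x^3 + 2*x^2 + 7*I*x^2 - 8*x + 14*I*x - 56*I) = (x - 4*I)/(x - 2)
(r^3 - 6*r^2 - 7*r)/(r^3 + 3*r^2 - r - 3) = r*(r - 7)/(r^2 + 2*r - 3)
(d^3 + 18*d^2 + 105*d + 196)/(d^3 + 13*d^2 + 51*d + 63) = (d^2 + 11*d + 28)/(d^2 + 6*d + 9)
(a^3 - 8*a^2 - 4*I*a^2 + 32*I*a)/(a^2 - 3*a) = (a^2 - 8*a - 4*I*a + 32*I)/(a - 3)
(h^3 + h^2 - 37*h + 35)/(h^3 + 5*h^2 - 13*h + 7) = (h - 5)/(h - 1)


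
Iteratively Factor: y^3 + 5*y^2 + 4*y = (y)*(y^2 + 5*y + 4) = y*(y + 1)*(y + 4)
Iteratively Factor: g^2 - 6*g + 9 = (g - 3)*(g - 3)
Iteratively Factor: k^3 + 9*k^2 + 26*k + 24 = (k + 4)*(k^2 + 5*k + 6) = (k + 2)*(k + 4)*(k + 3)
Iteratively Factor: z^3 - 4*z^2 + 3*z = (z - 3)*(z^2 - z) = (z - 3)*(z - 1)*(z)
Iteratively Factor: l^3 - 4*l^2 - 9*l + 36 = (l - 4)*(l^2 - 9) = (l - 4)*(l - 3)*(l + 3)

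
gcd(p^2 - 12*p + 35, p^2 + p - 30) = p - 5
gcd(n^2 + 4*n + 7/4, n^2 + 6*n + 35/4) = n + 7/2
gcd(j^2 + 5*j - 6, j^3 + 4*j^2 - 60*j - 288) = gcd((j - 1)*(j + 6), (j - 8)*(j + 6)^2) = j + 6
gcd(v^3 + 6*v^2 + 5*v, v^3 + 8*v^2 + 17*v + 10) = v^2 + 6*v + 5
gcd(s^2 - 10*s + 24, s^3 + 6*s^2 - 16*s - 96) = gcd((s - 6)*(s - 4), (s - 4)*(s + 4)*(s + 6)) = s - 4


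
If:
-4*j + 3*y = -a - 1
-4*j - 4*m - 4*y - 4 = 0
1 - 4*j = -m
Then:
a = -19*y/5 - 1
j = -y/5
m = -4*y/5 - 1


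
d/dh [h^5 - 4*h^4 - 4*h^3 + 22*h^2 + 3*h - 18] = 5*h^4 - 16*h^3 - 12*h^2 + 44*h + 3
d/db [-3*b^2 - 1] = -6*b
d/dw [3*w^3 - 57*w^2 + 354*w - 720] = 9*w^2 - 114*w + 354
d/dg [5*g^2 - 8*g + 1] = 10*g - 8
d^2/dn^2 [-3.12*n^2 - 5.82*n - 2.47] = -6.24000000000000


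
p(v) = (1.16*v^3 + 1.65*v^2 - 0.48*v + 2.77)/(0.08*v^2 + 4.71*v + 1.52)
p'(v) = (-0.16*v - 4.71)*(1.16*v^3 + 1.65*v^2 - 0.48*v + 2.77)/(0.08*v^2 + 4.71*v + 1.52)^2 + (3.48*v^2 + 3.3*v - 0.48)/(0.08*v^2 + 4.71*v + 1.52) = (0.0928*v^4 + 10.9272*v^3 + 13.0995*v^2 + 4.5728*v - 13.7763)/(0.0064*v^4 + 0.7536*v^3 + 22.4273*v^2 + 14.3184*v + 2.3104)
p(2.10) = 1.68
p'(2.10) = 1.13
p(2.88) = 2.72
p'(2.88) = 1.51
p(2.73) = 2.49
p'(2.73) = 1.44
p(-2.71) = 0.65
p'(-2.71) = -1.25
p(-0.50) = -4.02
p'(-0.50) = -21.30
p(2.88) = 2.72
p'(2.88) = 1.51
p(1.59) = 1.18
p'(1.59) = 0.84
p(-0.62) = -2.50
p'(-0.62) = -7.55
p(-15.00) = 69.11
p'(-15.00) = -11.21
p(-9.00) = 20.50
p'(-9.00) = -5.37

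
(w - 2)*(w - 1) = w^2 - 3*w + 2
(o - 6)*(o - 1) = o^2 - 7*o + 6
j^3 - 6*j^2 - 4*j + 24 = (j - 6)*(j - 2)*(j + 2)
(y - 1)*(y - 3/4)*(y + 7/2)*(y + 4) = y^4 + 23*y^3/4 + 13*y^2/8 - 151*y/8 + 21/2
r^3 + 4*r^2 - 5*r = r*(r - 1)*(r + 5)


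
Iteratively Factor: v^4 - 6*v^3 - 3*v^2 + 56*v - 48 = (v + 3)*(v^3 - 9*v^2 + 24*v - 16) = (v - 1)*(v + 3)*(v^2 - 8*v + 16) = (v - 4)*(v - 1)*(v + 3)*(v - 4)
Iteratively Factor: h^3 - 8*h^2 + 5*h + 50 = (h + 2)*(h^2 - 10*h + 25) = (h - 5)*(h + 2)*(h - 5)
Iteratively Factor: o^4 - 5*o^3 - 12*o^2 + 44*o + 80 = (o - 5)*(o^3 - 12*o - 16) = (o - 5)*(o - 4)*(o^2 + 4*o + 4) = (o - 5)*(o - 4)*(o + 2)*(o + 2)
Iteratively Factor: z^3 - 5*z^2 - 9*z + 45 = (z - 3)*(z^2 - 2*z - 15) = (z - 5)*(z - 3)*(z + 3)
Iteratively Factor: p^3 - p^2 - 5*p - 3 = (p - 3)*(p^2 + 2*p + 1) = (p - 3)*(p + 1)*(p + 1)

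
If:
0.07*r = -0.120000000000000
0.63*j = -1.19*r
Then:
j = 3.24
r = -1.71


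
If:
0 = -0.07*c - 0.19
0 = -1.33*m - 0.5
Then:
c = -2.71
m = -0.38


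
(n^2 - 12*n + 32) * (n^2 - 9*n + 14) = n^4 - 21*n^3 + 154*n^2 - 456*n + 448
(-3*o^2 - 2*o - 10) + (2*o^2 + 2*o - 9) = -o^2 - 19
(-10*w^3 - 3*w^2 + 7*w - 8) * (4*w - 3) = -40*w^4 + 18*w^3 + 37*w^2 - 53*w + 24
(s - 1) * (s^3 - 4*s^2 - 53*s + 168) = s^4 - 5*s^3 - 49*s^2 + 221*s - 168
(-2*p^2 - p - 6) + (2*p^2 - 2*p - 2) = -3*p - 8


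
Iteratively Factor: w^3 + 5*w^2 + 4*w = (w + 4)*(w^2 + w) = w*(w + 4)*(w + 1)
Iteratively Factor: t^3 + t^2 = (t)*(t^2 + t) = t*(t + 1)*(t)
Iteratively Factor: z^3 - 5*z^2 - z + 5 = (z - 1)*(z^2 - 4*z - 5) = (z - 1)*(z + 1)*(z - 5)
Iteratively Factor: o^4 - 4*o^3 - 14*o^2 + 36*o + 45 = (o - 3)*(o^3 - o^2 - 17*o - 15) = (o - 3)*(o + 3)*(o^2 - 4*o - 5) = (o - 5)*(o - 3)*(o + 3)*(o + 1)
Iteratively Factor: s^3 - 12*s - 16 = (s + 2)*(s^2 - 2*s - 8) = (s - 4)*(s + 2)*(s + 2)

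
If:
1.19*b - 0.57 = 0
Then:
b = 0.48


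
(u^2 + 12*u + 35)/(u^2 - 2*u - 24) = (u^2 + 12*u + 35)/(u^2 - 2*u - 24)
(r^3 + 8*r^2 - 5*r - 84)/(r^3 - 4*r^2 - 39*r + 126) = (r^2 + 11*r + 28)/(r^2 - r - 42)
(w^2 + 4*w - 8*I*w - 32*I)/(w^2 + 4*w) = (w - 8*I)/w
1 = 1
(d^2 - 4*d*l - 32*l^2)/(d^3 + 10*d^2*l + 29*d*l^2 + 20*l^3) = (d - 8*l)/(d^2 + 6*d*l + 5*l^2)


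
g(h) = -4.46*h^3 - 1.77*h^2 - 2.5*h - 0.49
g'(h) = -13.38*h^2 - 3.54*h - 2.5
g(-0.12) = -0.21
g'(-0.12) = -2.27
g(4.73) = -523.89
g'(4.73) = -318.59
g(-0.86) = 3.19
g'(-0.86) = -9.35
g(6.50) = -1316.35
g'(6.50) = -590.82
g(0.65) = -4.09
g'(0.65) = -10.45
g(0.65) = -4.09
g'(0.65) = -10.45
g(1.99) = -47.62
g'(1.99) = -62.53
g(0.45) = -2.38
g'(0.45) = -6.80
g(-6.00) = 914.15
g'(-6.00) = -462.94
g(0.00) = -0.49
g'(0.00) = -2.50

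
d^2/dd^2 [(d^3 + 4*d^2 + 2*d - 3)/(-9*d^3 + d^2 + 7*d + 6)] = 2*(-333*d^6 - 675*d^5 + 432*d^4 - 1871*d^3 - 1260*d^2 + 477*d + 69)/(729*d^9 - 243*d^8 - 1674*d^7 - 1081*d^6 + 1626*d^5 + 2103*d^4 + 377*d^3 - 990*d^2 - 756*d - 216)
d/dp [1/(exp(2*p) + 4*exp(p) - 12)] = 2*(-exp(p) - 2)*exp(p)/(exp(2*p) + 4*exp(p) - 12)^2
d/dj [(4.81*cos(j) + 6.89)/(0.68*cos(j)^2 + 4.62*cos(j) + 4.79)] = (3.2708*cos(j)^2 + 9.3704*cos(j) + 8.7919)*sin(j)/(0.4624*cos(j)^4 + 6.2832*cos(j)^3 + 27.8588*cos(j)^2 + 44.2596*cos(j) + 22.9441)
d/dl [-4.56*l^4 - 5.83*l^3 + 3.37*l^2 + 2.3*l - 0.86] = -18.24*l^3 - 17.49*l^2 + 6.74*l + 2.3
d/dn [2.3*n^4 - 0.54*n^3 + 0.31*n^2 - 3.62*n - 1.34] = 9.2*n^3 - 1.62*n^2 + 0.62*n - 3.62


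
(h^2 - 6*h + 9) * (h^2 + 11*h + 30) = h^4 + 5*h^3 - 27*h^2 - 81*h + 270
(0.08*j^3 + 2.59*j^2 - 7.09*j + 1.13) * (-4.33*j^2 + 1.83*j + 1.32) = -0.3464*j^5 - 11.0683*j^4 + 35.545*j^3 - 14.4488*j^2 - 7.2909*j + 1.4916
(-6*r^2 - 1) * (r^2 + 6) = -6*r^4 - 37*r^2 - 6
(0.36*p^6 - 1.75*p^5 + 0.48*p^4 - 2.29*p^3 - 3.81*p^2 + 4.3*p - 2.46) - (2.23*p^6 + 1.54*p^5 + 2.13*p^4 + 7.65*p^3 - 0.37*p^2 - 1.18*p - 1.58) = -1.87*p^6 - 3.29*p^5 - 1.65*p^4 - 9.94*p^3 - 3.44*p^2 + 5.48*p - 0.88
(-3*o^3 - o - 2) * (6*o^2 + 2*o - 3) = -18*o^5 - 6*o^4 + 3*o^3 - 14*o^2 - o + 6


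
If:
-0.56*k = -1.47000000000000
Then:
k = 2.62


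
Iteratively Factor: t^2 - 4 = (t - 2)*(t + 2)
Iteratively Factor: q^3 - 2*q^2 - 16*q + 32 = (q - 4)*(q^2 + 2*q - 8) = (q - 4)*(q - 2)*(q + 4)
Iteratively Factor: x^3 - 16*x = (x - 4)*(x^2 + 4*x) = x*(x - 4)*(x + 4)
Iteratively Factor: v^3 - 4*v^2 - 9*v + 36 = (v - 4)*(v^2 - 9) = (v - 4)*(v + 3)*(v - 3)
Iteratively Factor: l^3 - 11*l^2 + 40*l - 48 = (l - 3)*(l^2 - 8*l + 16) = (l - 4)*(l - 3)*(l - 4)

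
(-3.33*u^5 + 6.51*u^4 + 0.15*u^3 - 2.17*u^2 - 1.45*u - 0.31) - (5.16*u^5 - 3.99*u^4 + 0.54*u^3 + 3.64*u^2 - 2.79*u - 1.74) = -8.49*u^5 + 10.5*u^4 - 0.39*u^3 - 5.81*u^2 + 1.34*u + 1.43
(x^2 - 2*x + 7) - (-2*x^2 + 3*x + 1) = 3*x^2 - 5*x + 6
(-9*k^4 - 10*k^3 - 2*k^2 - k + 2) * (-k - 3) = 9*k^5 + 37*k^4 + 32*k^3 + 7*k^2 + k - 6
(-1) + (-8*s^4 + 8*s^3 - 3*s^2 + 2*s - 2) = -8*s^4 + 8*s^3 - 3*s^2 + 2*s - 3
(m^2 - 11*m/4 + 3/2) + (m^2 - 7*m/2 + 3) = 2*m^2 - 25*m/4 + 9/2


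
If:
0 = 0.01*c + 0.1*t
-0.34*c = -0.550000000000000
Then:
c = 1.62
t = -0.16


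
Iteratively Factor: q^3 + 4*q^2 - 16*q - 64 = (q - 4)*(q^2 + 8*q + 16) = (q - 4)*(q + 4)*(q + 4)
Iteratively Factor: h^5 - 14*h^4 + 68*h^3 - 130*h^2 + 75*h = (h - 3)*(h^4 - 11*h^3 + 35*h^2 - 25*h) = h*(h - 3)*(h^3 - 11*h^2 + 35*h - 25) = h*(h - 3)*(h - 1)*(h^2 - 10*h + 25) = h*(h - 5)*(h - 3)*(h - 1)*(h - 5)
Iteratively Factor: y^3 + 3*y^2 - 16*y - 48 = (y + 4)*(y^2 - y - 12) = (y + 3)*(y + 4)*(y - 4)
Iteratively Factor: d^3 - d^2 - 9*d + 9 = (d + 3)*(d^2 - 4*d + 3) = (d - 1)*(d + 3)*(d - 3)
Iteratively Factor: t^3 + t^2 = (t)*(t^2 + t) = t^2*(t + 1)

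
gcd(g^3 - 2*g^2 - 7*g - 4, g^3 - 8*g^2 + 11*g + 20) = g^2 - 3*g - 4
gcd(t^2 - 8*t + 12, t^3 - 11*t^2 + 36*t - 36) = t^2 - 8*t + 12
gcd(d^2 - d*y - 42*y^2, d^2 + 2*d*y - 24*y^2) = d + 6*y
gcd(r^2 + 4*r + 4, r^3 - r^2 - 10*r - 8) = r + 2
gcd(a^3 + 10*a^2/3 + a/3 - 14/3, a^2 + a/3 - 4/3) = a - 1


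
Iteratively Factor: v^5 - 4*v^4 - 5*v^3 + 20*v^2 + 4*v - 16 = (v - 2)*(v^4 - 2*v^3 - 9*v^2 + 2*v + 8) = (v - 2)*(v + 2)*(v^3 - 4*v^2 - v + 4) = (v - 2)*(v + 1)*(v + 2)*(v^2 - 5*v + 4) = (v - 4)*(v - 2)*(v + 1)*(v + 2)*(v - 1)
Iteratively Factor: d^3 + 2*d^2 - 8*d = (d - 2)*(d^2 + 4*d) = d*(d - 2)*(d + 4)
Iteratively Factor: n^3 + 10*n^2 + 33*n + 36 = (n + 3)*(n^2 + 7*n + 12) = (n + 3)^2*(n + 4)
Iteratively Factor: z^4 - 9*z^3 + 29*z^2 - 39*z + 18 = (z - 2)*(z^3 - 7*z^2 + 15*z - 9) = (z - 2)*(z - 1)*(z^2 - 6*z + 9) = (z - 3)*(z - 2)*(z - 1)*(z - 3)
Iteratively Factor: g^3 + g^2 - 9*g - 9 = (g + 3)*(g^2 - 2*g - 3) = (g - 3)*(g + 3)*(g + 1)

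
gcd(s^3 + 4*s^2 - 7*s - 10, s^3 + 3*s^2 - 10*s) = s^2 + 3*s - 10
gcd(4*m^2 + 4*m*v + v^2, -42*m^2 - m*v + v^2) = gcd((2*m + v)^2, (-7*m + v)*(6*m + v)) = 1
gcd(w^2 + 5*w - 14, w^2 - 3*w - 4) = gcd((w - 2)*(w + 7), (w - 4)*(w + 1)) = 1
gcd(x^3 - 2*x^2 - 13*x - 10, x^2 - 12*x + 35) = x - 5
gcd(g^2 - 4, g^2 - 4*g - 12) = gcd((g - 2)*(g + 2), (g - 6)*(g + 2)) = g + 2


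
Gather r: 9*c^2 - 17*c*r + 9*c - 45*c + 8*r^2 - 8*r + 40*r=9*c^2 - 36*c + 8*r^2 + r*(32 - 17*c)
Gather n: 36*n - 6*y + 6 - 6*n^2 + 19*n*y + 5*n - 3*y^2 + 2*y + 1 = -6*n^2 + n*(19*y + 41) - 3*y^2 - 4*y + 7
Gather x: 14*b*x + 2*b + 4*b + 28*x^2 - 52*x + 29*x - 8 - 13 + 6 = 6*b + 28*x^2 + x*(14*b - 23) - 15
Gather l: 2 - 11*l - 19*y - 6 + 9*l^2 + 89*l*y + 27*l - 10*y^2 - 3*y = 9*l^2 + l*(89*y + 16) - 10*y^2 - 22*y - 4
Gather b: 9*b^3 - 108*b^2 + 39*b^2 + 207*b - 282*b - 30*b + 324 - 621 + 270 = 9*b^3 - 69*b^2 - 105*b - 27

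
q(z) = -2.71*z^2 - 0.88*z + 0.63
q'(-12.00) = 64.16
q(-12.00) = -379.05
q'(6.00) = -33.40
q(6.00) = -102.21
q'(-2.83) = 14.46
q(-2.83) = -18.58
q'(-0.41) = 1.34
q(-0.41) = 0.54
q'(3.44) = -19.52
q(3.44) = -34.47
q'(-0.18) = 0.10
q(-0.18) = 0.70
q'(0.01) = -0.93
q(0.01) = 0.62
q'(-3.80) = 19.72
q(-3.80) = -35.16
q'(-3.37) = 17.39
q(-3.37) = -27.18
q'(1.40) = -8.47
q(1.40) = -5.91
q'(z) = -5.42*z - 0.88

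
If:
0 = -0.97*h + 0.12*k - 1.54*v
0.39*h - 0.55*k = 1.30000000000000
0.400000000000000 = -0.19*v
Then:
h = 3.34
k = 0.01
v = -2.11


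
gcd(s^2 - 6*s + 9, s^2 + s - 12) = s - 3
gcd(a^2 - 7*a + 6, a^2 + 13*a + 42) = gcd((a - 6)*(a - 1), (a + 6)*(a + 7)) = 1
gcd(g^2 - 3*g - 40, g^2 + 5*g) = g + 5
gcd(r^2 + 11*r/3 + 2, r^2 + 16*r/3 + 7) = r + 3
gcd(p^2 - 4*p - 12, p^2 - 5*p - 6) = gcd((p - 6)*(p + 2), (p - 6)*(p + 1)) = p - 6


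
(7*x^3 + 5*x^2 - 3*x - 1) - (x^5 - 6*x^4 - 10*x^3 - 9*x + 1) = -x^5 + 6*x^4 + 17*x^3 + 5*x^2 + 6*x - 2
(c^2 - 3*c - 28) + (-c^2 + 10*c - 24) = 7*c - 52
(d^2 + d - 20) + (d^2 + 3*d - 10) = 2*d^2 + 4*d - 30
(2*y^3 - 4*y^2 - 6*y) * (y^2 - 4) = 2*y^5 - 4*y^4 - 14*y^3 + 16*y^2 + 24*y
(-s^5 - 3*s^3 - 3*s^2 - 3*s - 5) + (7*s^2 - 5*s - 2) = -s^5 - 3*s^3 + 4*s^2 - 8*s - 7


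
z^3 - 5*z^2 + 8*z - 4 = (z - 2)^2*(z - 1)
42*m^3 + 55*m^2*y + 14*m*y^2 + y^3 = (m + y)*(6*m + y)*(7*m + y)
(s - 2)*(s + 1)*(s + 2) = s^3 + s^2 - 4*s - 4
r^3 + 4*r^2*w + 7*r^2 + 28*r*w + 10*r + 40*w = (r + 2)*(r + 5)*(r + 4*w)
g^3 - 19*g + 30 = (g - 3)*(g - 2)*(g + 5)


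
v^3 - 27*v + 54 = (v - 3)^2*(v + 6)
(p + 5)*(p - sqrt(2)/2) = p^2 - sqrt(2)*p/2 + 5*p - 5*sqrt(2)/2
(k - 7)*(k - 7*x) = k^2 - 7*k*x - 7*k + 49*x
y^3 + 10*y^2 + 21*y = y*(y + 3)*(y + 7)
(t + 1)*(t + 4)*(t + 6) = t^3 + 11*t^2 + 34*t + 24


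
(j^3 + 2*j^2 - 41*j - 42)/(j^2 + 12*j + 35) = (j^2 - 5*j - 6)/(j + 5)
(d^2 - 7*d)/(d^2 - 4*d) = (d - 7)/(d - 4)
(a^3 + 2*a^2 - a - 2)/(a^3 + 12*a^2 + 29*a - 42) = (a^2 + 3*a + 2)/(a^2 + 13*a + 42)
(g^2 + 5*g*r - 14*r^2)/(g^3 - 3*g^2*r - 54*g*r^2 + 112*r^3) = 1/(g - 8*r)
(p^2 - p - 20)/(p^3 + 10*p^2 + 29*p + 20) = (p - 5)/(p^2 + 6*p + 5)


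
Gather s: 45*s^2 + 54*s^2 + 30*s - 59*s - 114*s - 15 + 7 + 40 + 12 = 99*s^2 - 143*s + 44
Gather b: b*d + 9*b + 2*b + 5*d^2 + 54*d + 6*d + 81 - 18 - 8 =b*(d + 11) + 5*d^2 + 60*d + 55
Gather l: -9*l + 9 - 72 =-9*l - 63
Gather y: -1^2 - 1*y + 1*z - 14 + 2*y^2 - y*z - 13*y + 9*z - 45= 2*y^2 + y*(-z - 14) + 10*z - 60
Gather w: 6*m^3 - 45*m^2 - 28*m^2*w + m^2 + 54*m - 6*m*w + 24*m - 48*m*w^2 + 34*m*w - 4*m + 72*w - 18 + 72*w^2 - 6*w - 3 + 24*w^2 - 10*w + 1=6*m^3 - 44*m^2 + 74*m + w^2*(96 - 48*m) + w*(-28*m^2 + 28*m + 56) - 20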